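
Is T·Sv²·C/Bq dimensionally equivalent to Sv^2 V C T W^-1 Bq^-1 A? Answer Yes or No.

Left side:
  T = Wb/m² (flux density = flux per area),
      = kg·s⁻²·A⁻¹.
  Sv = J/kg (equivalent dose = energy per mass),
      = m²·s⁻².
  So Sv² = m⁴·s⁻⁴.
  Bq = 1/s = s⁻¹ (activity is decays per second).
  So Bq⁻¹ = s.
  C = A·s = s·A (charge = current × time).
  Combining: T·Sv²·Bq⁻¹·C = (kg·s⁻²·A⁻¹) · (m⁴·s⁻⁴) · s · (s·A) = kg·m⁴·s⁻⁴.
Right side:
  Sv = m²·s⁻².
  So Sv² = m⁴·s⁻⁴.
  V = kg·m²·s⁻³·A⁻¹.
  C = s·A.
  T = kg·s⁻²·A⁻¹.
  W = kg·m²·s⁻³.
  So W⁻¹ = kg⁻¹·m⁻²·s³.
  Bq = s⁻¹.
  So Bq⁻¹ = s.
  Combining: Sv²·V·C·T·W⁻¹·Bq⁻¹·A = (m⁴·s⁻⁴) · (kg·m²·s⁻³·A⁻¹) · (s·A) · (kg·s⁻²·A⁻¹) · (kg⁻¹·m⁻²·s³) · s · A = kg·m⁴·s⁻⁴.
Both reduce to kg·m⁴·s⁻⁴.

Yes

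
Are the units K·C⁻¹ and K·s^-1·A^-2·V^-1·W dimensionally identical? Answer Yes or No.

Left side:
  C = s·A.
  So C⁻¹ = s⁻¹·A⁻¹.
  Combining: K·C⁻¹ = K · (s⁻¹·A⁻¹) = s⁻¹·A⁻¹·K.
Right side:
  V = kg·m²·s⁻³·A⁻¹.
  So V⁻¹ = kg⁻¹·m⁻²·s³·A.
  W = kg·m²·s⁻³.
  Combining: K·s⁻¹·A⁻²·V⁻¹·W = K · s⁻¹ · A⁻² · (kg⁻¹·m⁻²·s³·A) · (kg·m²·s⁻³) = s⁻¹·A⁻¹·K.
Both reduce to s⁻¹·A⁻¹·K.

Yes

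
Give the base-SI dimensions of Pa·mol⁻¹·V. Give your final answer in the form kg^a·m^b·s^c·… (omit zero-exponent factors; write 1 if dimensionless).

Pa = N/m² (pressure = force per area),
    = kg·m⁻¹·s⁻².
V = W/A (potential = power per current),
    = kg·m²·s⁻³·A⁻¹.
Combining: Pa·mol⁻¹·V = (kg·m⁻¹·s⁻²) · mol⁻¹ · (kg·m²·s⁻³·A⁻¹) = kg²·m·s⁻⁵·A⁻¹·mol⁻¹.

kg²·m·s⁻⁵·A⁻¹·mol⁻¹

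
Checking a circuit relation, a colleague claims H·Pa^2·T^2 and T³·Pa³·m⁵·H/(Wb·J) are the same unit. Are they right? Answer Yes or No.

Left side:
  H = Wb/A (inductance = flux per current),
      = kg·m²·s⁻²·A⁻².
  Pa = N/m² (pressure = force per area),
      = kg·m⁻¹·s⁻².
  So Pa² = kg²·m⁻²·s⁻⁴.
  T = Wb/m² (flux density = flux per area),
      = kg·s⁻²·A⁻¹.
  So T² = kg²·s⁻⁴·A⁻².
  Combining: H·Pa²·T² = (kg·m²·s⁻²·A⁻²) · (kg²·m⁻²·s⁻⁴) · (kg²·s⁻⁴·A⁻²) = kg⁵·s⁻¹⁰·A⁻⁴.
Right side:
  Wb = V·s (flux: a volt is a weber per second),
      = kg·m²·s⁻²·A⁻¹.
  So Wb⁻¹ = kg⁻¹·m⁻²·s²·A.
  T = Wb/m² (flux density = flux per area),
      = kg·s⁻²·A⁻¹.
  So T³ = kg³·s⁻⁶·A⁻³.
  J = N·m (work = force × distance),
      = kg·m²·s⁻².
  So J⁻¹ = kg⁻¹·m⁻²·s².
  Pa = N/m² (pressure = force per area),
      = kg·m⁻¹·s⁻².
  So Pa³ = kg³·m⁻³·s⁻⁶.
  H = Wb/A (inductance = flux per current),
      = kg·m²·s⁻²·A⁻².
  Combining: Wb⁻¹·T³·J⁻¹·Pa³·m⁵·H = (kg⁻¹·m⁻²·s²·A) · (kg³·s⁻⁶·A⁻³) · (kg⁻¹·m⁻²·s²) · (kg³·m⁻³·s⁻⁶) · m⁵ · (kg·m²·s⁻²·A⁻²) = kg⁵·s⁻¹⁰·A⁻⁴.
Both reduce to kg⁵·s⁻¹⁰·A⁻⁴.

Yes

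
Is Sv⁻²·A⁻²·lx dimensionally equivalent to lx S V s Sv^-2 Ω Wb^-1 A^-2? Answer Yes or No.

Left side:
  Sv = m²·s⁻².
  So Sv⁻² = m⁻⁴·s⁴.
  lx = m⁻²·cd.
  Combining: Sv⁻²·A⁻²·lx = (m⁻⁴·s⁴) · A⁻² · (m⁻²·cd) = m⁻⁶·s⁴·A⁻²·cd.
Right side:
  lx = lm/m² (illuminance = luminous flux per area),
      = m⁻²·cd.
  S = 1/Ω (conductance is reciprocal resistance),
      = kg⁻¹·m⁻²·s³·A².
  V = W/A (potential = power per current),
      = kg·m²·s⁻³·A⁻¹.
  Sv = J/kg (equivalent dose = energy per mass),
      = m²·s⁻².
  So Sv⁻² = m⁻⁴·s⁴.
  Ω = V/A (resistance = voltage per current),
      = kg·m²·s⁻³·A⁻².
  Wb = V·s (flux: a volt is a weber per second),
      = kg·m²·s⁻²·A⁻¹.
  So Wb⁻¹ = kg⁻¹·m⁻²·s²·A.
  Combining: lx·S·V·s·Sv⁻²·Ω·Wb⁻¹·A⁻² = (m⁻²·cd) · (kg⁻¹·m⁻²·s³·A²) · (kg·m²·s⁻³·A⁻¹) · s · (m⁻⁴·s⁴) · (kg·m²·s⁻³·A⁻²) · (kg⁻¹·m⁻²·s²·A) · A⁻² = m⁻⁶·s⁴·A⁻²·cd.
Both reduce to m⁻⁶·s⁴·A⁻²·cd.

Yes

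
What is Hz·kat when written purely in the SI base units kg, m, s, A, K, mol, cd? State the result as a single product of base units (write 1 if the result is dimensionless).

Hz = s⁻¹.
kat = s⁻¹·mol.
Combining: Hz·kat = s⁻¹ · (s⁻¹·mol) = s⁻²·mol.

s⁻²·mol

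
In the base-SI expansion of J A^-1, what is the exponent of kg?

1

J = N·m (work = force × distance),
    = kg·m²·s⁻².
Combining: J·A⁻¹ = (kg·m²·s⁻²) · A⁻¹ = kg·m²·s⁻²·A⁻¹.
The exponent of kg is 1.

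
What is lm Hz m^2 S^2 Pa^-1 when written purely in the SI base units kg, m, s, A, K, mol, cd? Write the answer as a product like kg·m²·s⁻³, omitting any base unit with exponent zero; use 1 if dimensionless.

lm = cd·sr = cd (luminous flux; sr is dimensionless).
Hz = 1/s = s⁻¹ (frequency is cycles per second).
S = 1/Ω (conductance is reciprocal resistance),
    = kg⁻¹·m⁻²·s³·A².
So S² = kg⁻²·m⁻⁴·s⁶·A⁴.
Pa = N/m² (pressure = force per area),
    = kg·m⁻¹·s⁻².
So Pa⁻¹ = kg⁻¹·m·s².
Combining: lm·Hz·m²·S²·Pa⁻¹ = cd · s⁻¹ · m² · (kg⁻²·m⁻⁴·s⁶·A⁴) · (kg⁻¹·m·s²) = kg⁻³·m⁻¹·s⁷·A⁴·cd.

kg⁻³·m⁻¹·s⁷·A⁴·cd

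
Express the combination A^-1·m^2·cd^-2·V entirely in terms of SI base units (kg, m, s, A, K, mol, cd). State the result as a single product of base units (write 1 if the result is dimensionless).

V = kg·m²·s⁻³·A⁻¹.
Combining: A⁻¹·m²·cd⁻²·V = A⁻¹ · m² · cd⁻² · (kg·m²·s⁻³·A⁻¹) = kg·m⁴·s⁻³·A⁻²·cd⁻².

kg·m⁴·s⁻³·A⁻²·cd⁻²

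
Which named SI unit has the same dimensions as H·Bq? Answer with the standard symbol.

H = Wb/A (inductance = flux per current),
    = kg·m²·s⁻²·A⁻².
Bq = 1/s = s⁻¹ (activity is decays per second).
Combining: H·Bq = (kg·m²·s⁻²·A⁻²) · s⁻¹ = kg·m²·s⁻³·A⁻².
kg·m²·s⁻³·A⁻² is the base-SI form of the ohm.

Ω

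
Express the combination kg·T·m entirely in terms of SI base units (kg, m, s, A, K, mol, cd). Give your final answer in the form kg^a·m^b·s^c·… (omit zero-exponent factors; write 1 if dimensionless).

T = Wb/m² (flux density = flux per area),
    = kg·s⁻²·A⁻¹.
Combining: kg·T·m = kg · (kg·s⁻²·A⁻¹) · m = kg²·m·s⁻²·A⁻¹.

kg²·m·s⁻²·A⁻¹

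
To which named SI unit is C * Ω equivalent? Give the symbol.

C = s·A.
Ω = kg·m²·s⁻³·A⁻².
Combining: C·Ω = (s·A) · (kg·m²·s⁻³·A⁻²) = kg·m²·s⁻²·A⁻¹.
kg·m²·s⁻²·A⁻¹ is the base-SI form of the weber.

Wb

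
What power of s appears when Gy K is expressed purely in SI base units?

-2

Gy = m²·s⁻².
Combining: Gy·K = (m²·s⁻²) · K = m²·s⁻²·K.
The exponent of s is -2.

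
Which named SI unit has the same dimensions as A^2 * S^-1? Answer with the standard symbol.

W

S = 1/Ω (conductance is reciprocal resistance),
    = kg⁻¹·m⁻²·s³·A².
So S⁻¹ = kg·m²·s⁻³·A⁻².
Combining: A²·S⁻¹ = A² · (kg·m²·s⁻³·A⁻²) = kg·m²·s⁻³.
kg·m²·s⁻³ is the base-SI form of the watt.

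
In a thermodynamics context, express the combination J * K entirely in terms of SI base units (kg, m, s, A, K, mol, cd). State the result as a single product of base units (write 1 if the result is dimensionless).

kg·m²·s⁻²·K

J = N·m (work = force × distance),
    = kg·m²·s⁻².
Combining: J·K = (kg·m²·s⁻²) · K = kg·m²·s⁻²·K.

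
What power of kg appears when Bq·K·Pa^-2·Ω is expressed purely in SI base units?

Bq = 1/s = s⁻¹ (activity is decays per second).
Pa = N/m² (pressure = force per area),
    = kg·m⁻¹·s⁻².
So Pa⁻² = kg⁻²·m²·s⁴.
Ω = V/A (resistance = voltage per current),
    = kg·m²·s⁻³·A⁻².
Combining: Bq·K·Pa⁻²·Ω = s⁻¹ · K · (kg⁻²·m²·s⁴) · (kg·m²·s⁻³·A⁻²) = kg⁻¹·m⁴·A⁻²·K.
The exponent of kg is -1.

-1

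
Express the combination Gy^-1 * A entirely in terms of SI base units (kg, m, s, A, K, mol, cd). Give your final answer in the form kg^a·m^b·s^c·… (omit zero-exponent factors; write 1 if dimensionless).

Gy = m²·s⁻².
So Gy⁻¹ = m⁻²·s².
Combining: Gy⁻¹·A = (m⁻²·s²) · A = m⁻²·s²·A.

m⁻²·s²·A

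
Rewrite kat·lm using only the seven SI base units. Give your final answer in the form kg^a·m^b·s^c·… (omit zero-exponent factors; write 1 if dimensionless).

kat = mol/s = s⁻¹·mol (catalytic activity).
lm = cd·sr = cd (luminous flux; sr is dimensionless).
Combining: kat·lm = (s⁻¹·mol) · cd = s⁻¹·mol·cd.

s⁻¹·mol·cd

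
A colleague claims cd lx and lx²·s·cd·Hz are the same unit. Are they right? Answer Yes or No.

No

Left side:
  lx = lm/m² (illuminance = luminous flux per area),
      = m⁻²·cd.
  Combining: cd·lx = cd · (m⁻²·cd) = m⁻²·cd².
Right side:
  lx = lm/m² (illuminance = luminous flux per area),
      = m⁻²·cd.
  So lx² = m⁻⁴·cd².
  Hz = 1/s = s⁻¹ (frequency is cycles per second).
  Combining: lx²·s·cd·Hz = (m⁻⁴·cd²) · s · cd · s⁻¹ = m⁻⁴·cd³.
Left is m⁻²·cd²; right is m⁻⁴·cd³ — different.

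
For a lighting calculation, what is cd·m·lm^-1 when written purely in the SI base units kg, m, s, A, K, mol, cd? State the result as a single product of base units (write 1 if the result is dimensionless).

m

lm = cd·sr = cd (luminous flux; sr is dimensionless).
So lm⁻¹ = cd⁻¹.
Combining: cd·m·lm⁻¹ = cd · m · cd⁻¹ = m.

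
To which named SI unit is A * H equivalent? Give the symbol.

H = kg·m²·s⁻²·A⁻².
Combining: A·H = A · (kg·m²·s⁻²·A⁻²) = kg·m²·s⁻²·A⁻¹.
kg·m²·s⁻²·A⁻¹ is the base-SI form of the weber.

Wb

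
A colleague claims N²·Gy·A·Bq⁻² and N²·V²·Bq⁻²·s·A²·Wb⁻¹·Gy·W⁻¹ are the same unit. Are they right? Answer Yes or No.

Left side:
  N = kg·m/s² = kg·m·s⁻² (force = mass × acceleration).
  So N² = kg²·m²·s⁻⁴.
  Gy = J/kg (absorbed dose = energy per mass),
      = m²·s⁻².
  Bq = 1/s = s⁻¹ (activity is decays per second).
  So Bq⁻² = s².
  Combining: N²·Gy·A·Bq⁻² = (kg²·m²·s⁻⁴) · (m²·s⁻²) · A · s² = kg²·m⁴·s⁻⁴·A.
Right side:
  N = kg·m/s² = kg·m·s⁻² (force = mass × acceleration).
  So N² = kg²·m²·s⁻⁴.
  V = W/A (potential = power per current),
      = kg·m²·s⁻³·A⁻¹.
  So V² = kg²·m⁴·s⁻⁶·A⁻².
  Bq = 1/s = s⁻¹ (activity is decays per second).
  So Bq⁻² = s².
  Wb = V·s (flux: a volt is a weber per second),
      = kg·m²·s⁻²·A⁻¹.
  So Wb⁻¹ = kg⁻¹·m⁻²·s²·A.
  Gy = J/kg (absorbed dose = energy per mass),
      = m²·s⁻².
  W = J/s (power = energy per time),
      = kg·m²·s⁻³.
  So W⁻¹ = kg⁻¹·m⁻²·s³.
  Combining: N²·V²·Bq⁻²·s·A²·Wb⁻¹·Gy·W⁻¹ = (kg²·m²·s⁻⁴) · (kg²·m⁴·s⁻⁶·A⁻²) · s² · s · A² · (kg⁻¹·m⁻²·s²·A) · (m²·s⁻²) · (kg⁻¹·m⁻²·s³) = kg²·m⁴·s⁻⁴·A.
Both reduce to kg²·m⁴·s⁻⁴·A.

Yes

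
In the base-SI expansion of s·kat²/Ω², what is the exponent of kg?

-2

kat = mol/s = s⁻¹·mol (catalytic activity).
So kat² = s⁻²·mol².
Ω = V/A (resistance = voltage per current),
    = kg·m²·s⁻³·A⁻².
So Ω⁻² = kg⁻²·m⁻⁴·s⁶·A⁴.
Combining: s·kat²·Ω⁻² = s · (s⁻²·mol²) · (kg⁻²·m⁻⁴·s⁶·A⁴) = kg⁻²·m⁻⁴·s⁵·A⁴·mol².
The exponent of kg is -2.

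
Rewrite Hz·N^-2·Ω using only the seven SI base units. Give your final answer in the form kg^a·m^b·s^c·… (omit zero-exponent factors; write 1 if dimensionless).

kg⁻¹·A⁻²

Hz = s⁻¹.
N = kg·m·s⁻².
So N⁻² = kg⁻²·m⁻²·s⁴.
Ω = kg·m²·s⁻³·A⁻².
Combining: Hz·N⁻²·Ω = s⁻¹ · (kg⁻²·m⁻²·s⁴) · (kg·m²·s⁻³·A⁻²) = kg⁻¹·A⁻².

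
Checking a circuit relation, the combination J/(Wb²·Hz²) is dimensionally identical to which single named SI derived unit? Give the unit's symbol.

F

Wb = kg·m²·s⁻²·A⁻¹.
So Wb⁻² = kg⁻²·m⁻⁴·s⁴·A².
J = kg·m²·s⁻².
Hz = s⁻¹.
So Hz⁻² = s².
Combining: Wb⁻²·J·Hz⁻² = (kg⁻²·m⁻⁴·s⁴·A²) · (kg·m²·s⁻²) · s² = kg⁻¹·m⁻²·s⁴·A².
kg⁻¹·m⁻²·s⁴·A² is the base-SI form of the farad.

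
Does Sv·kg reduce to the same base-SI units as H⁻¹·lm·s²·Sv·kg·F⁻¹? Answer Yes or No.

Left side:
  Sv = J/kg (equivalent dose = energy per mass),
      = m²·s⁻².
  Combining: Sv·kg = (m²·s⁻²) · kg = kg·m²·s⁻².
Right side:
  H = Wb/A (inductance = flux per current),
      = kg·m²·s⁻²·A⁻².
  So H⁻¹ = kg⁻¹·m⁻²·s²·A².
  lm = cd·sr = cd (luminous flux; sr is dimensionless).
  Sv = J/kg (equivalent dose = energy per mass),
      = m²·s⁻².
  F = C/V (capacitance = charge per voltage),
      = A·s/(kg·m²·s⁻³·A⁻¹) (substituting C and V),
      = kg⁻¹·m⁻²·s⁴·A².
  So F⁻¹ = kg·m²·s⁻⁴·A⁻².
  Combining: H⁻¹·lm·s²·Sv·kg·F⁻¹ = (kg⁻¹·m⁻²·s²·A²) · cd · s² · (m²·s⁻²) · kg · (kg·m²·s⁻⁴·A⁻²) = kg·m²·s⁻²·cd.
Left is kg·m²·s⁻²; right is kg·m²·s⁻²·cd — different.

No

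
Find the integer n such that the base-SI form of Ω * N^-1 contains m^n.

1

Ω = V/A (resistance = voltage per current),
    = kg·m²·s⁻³·A⁻².
N = kg·m/s² = kg·m·s⁻² (force = mass × acceleration).
So N⁻¹ = kg⁻¹·m⁻¹·s².
Combining: Ω·N⁻¹ = (kg·m²·s⁻³·A⁻²) · (kg⁻¹·m⁻¹·s²) = m·s⁻¹·A⁻².
The exponent of m is 1.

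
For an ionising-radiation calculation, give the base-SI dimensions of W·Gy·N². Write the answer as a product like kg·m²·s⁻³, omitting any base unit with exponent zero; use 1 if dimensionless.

kg³·m⁶·s⁻⁹

W = kg·m²·s⁻³.
Gy = m²·s⁻².
N = kg·m·s⁻².
So N² = kg²·m²·s⁻⁴.
Combining: W·Gy·N² = (kg·m²·s⁻³) · (m²·s⁻²) · (kg²·m²·s⁻⁴) = kg³·m⁶·s⁻⁹.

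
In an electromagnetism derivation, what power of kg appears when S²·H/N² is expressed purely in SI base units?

-3

N = kg·m/s² = kg·m·s⁻² (force = mass × acceleration).
So N⁻² = kg⁻²·m⁻²·s⁴.
S = 1/Ω (conductance is reciprocal resistance),
    = kg⁻¹·m⁻²·s³·A².
So S² = kg⁻²·m⁻⁴·s⁶·A⁴.
H = Wb/A (inductance = flux per current),
    = kg·m²·s⁻²·A⁻².
Combining: N⁻²·S²·H = (kg⁻²·m⁻²·s⁴) · (kg⁻²·m⁻⁴·s⁶·A⁴) · (kg·m²·s⁻²·A⁻²) = kg⁻³·m⁻⁴·s⁸·A².
The exponent of kg is -3.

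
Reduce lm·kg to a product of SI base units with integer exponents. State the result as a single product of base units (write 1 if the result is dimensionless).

kg·cd

lm = cd·sr = cd (luminous flux; sr is dimensionless).
Combining: lm·kg = cd · kg = kg·cd.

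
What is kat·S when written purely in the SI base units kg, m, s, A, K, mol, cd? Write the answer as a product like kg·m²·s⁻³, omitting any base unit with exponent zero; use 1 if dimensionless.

kg⁻¹·m⁻²·s²·A²·mol

kat = s⁻¹·mol.
S = kg⁻¹·m⁻²·s³·A².
Combining: kat·S = (s⁻¹·mol) · (kg⁻¹·m⁻²·s³·A²) = kg⁻¹·m⁻²·s²·A²·mol.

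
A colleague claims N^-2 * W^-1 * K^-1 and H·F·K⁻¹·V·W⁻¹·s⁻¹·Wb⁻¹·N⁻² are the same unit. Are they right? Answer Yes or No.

Yes

Left side:
  N = kg·m/s² = kg·m·s⁻² (force = mass × acceleration).
  So N⁻² = kg⁻²·m⁻²·s⁴.
  W = J/s (power = energy per time),
      = kg·m²·s⁻³.
  So W⁻¹ = kg⁻¹·m⁻²·s³.
  Combining: N⁻²·W⁻¹·K⁻¹ = (kg⁻²·m⁻²·s⁴) · (kg⁻¹·m⁻²·s³) · K⁻¹ = kg⁻³·m⁻⁴·s⁷·K⁻¹.
Right side:
  H = Wb/A (inductance = flux per current),
      = kg·m²·s⁻²·A⁻².
  F = C/V (capacitance = charge per voltage),
      = A·s/(kg·m²·s⁻³·A⁻¹) (substituting C and V),
      = kg⁻¹·m⁻²·s⁴·A².
  V = W/A (potential = power per current),
      = kg·m²·s⁻³·A⁻¹.
  W = J/s (power = energy per time),
      = kg·m²·s⁻³.
  So W⁻¹ = kg⁻¹·m⁻²·s³.
  Wb = V·s (flux: a volt is a weber per second),
      = kg·m²·s⁻²·A⁻¹.
  So Wb⁻¹ = kg⁻¹·m⁻²·s²·A.
  N = kg·m/s² = kg·m·s⁻² (force = mass × acceleration).
  So N⁻² = kg⁻²·m⁻²·s⁴.
  Combining: H·F·K⁻¹·V·W⁻¹·s⁻¹·Wb⁻¹·N⁻² = (kg·m²·s⁻²·A⁻²) · (kg⁻¹·m⁻²·s⁴·A²) · K⁻¹ · (kg·m²·s⁻³·A⁻¹) · (kg⁻¹·m⁻²·s³) · s⁻¹ · (kg⁻¹·m⁻²·s²·A) · (kg⁻²·m⁻²·s⁴) = kg⁻³·m⁻⁴·s⁷·K⁻¹.
Both reduce to kg⁻³·m⁻⁴·s⁷·K⁻¹.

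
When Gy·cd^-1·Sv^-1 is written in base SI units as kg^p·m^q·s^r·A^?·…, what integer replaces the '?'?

0

Gy = m²·s⁻².
Sv = m²·s⁻².
So Sv⁻¹ = m⁻²·s².
Combining: Gy·cd⁻¹·Sv⁻¹ = (m²·s⁻²) · cd⁻¹ · (m⁻²·s²) = cd⁻¹.
The exponent of A is 0.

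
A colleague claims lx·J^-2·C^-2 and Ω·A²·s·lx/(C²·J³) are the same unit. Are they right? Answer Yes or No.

Left side:
  lx = m⁻²·cd.
  J = kg·m²·s⁻².
  So J⁻² = kg⁻²·m⁻⁴·s⁴.
  C = s·A.
  So C⁻² = s⁻²·A⁻².
  Combining: lx·J⁻²·C⁻² = (m⁻²·cd) · (kg⁻²·m⁻⁴·s⁴) · (s⁻²·A⁻²) = kg⁻²·m⁻⁶·s²·A⁻²·cd.
Right side:
  Ω = kg·m²·s⁻³·A⁻².
  C = s·A.
  So C⁻² = s⁻²·A⁻².
  J = kg·m²·s⁻².
  So J⁻³ = kg⁻³·m⁻⁶·s⁶.
  lx = m⁻²·cd.
  Combining: Ω·A²·C⁻²·J⁻³·s·lx = (kg·m²·s⁻³·A⁻²) · A² · (s⁻²·A⁻²) · (kg⁻³·m⁻⁶·s⁶) · s · (m⁻²·cd) = kg⁻²·m⁻⁶·s²·A⁻²·cd.
Both reduce to kg⁻²·m⁻⁶·s²·A⁻²·cd.

Yes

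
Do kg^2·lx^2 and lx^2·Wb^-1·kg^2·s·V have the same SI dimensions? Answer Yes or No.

Left side:
  lx = lm/m² (illuminance = luminous flux per area),
      = m⁻²·cd.
  So lx² = m⁻⁴·cd².
  Combining: kg²·lx² = kg² · (m⁻⁴·cd²) = kg²·m⁻⁴·cd².
Right side:
  lx = lm/m² (illuminance = luminous flux per area),
      = m⁻²·cd.
  So lx² = m⁻⁴·cd².
  Wb = V·s (flux: a volt is a weber per second),
      = kg·m²·s⁻²·A⁻¹.
  So Wb⁻¹ = kg⁻¹·m⁻²·s²·A.
  V = W/A (potential = power per current),
      = kg·m²·s⁻³·A⁻¹.
  Combining: lx²·Wb⁻¹·kg²·s·V = (m⁻⁴·cd²) · (kg⁻¹·m⁻²·s²·A) · kg² · s · (kg·m²·s⁻³·A⁻¹) = kg²·m⁻⁴·cd².
Both reduce to kg²·m⁻⁴·cd².

Yes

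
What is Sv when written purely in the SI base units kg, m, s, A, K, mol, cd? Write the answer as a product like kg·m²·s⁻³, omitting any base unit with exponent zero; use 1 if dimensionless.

m²·s⁻²

Sv = J/kg (equivalent dose = energy per mass),
    = m²·s⁻².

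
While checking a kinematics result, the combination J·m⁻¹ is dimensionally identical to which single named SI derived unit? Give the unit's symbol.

J = N·m (work = force × distance),
    = kg·m²·s⁻².
Combining: J·m⁻¹ = (kg·m²·s⁻²) · m⁻¹ = kg·m·s⁻².
kg·m·s⁻² is the base-SI form of the newton.

N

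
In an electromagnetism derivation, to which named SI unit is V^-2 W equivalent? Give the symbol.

V = W/A (potential = power per current),
    = kg·m²·s⁻³·A⁻¹.
So V⁻² = kg⁻²·m⁻⁴·s⁶·A².
W = J/s (power = energy per time),
    = kg·m²·s⁻³.
Combining: V⁻²·W = (kg⁻²·m⁻⁴·s⁶·A²) · (kg·m²·s⁻³) = kg⁻¹·m⁻²·s³·A².
kg⁻¹·m⁻²·s³·A² is the base-SI form of the siemens.

S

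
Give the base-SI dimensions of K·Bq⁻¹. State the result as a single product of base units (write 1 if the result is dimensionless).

Bq = 1/s = s⁻¹ (activity is decays per second).
So Bq⁻¹ = s.
Combining: K·Bq⁻¹ = K · s = s·K.

s·K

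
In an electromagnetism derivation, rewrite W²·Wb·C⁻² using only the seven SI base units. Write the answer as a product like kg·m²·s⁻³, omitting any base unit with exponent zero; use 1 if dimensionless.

W = J/s (power = energy per time),
    = kg·m²·s⁻³.
So W² = kg²·m⁴·s⁻⁶.
Wb = V·s (flux: a volt is a weber per second),
    = kg·m²·s⁻²·A⁻¹.
C = A·s = s·A (charge = current × time).
So C⁻² = s⁻²·A⁻².
Combining: W²·Wb·C⁻² = (kg²·m⁴·s⁻⁶) · (kg·m²·s⁻²·A⁻¹) · (s⁻²·A⁻²) = kg³·m⁶·s⁻¹⁰·A⁻³.

kg³·m⁶·s⁻¹⁰·A⁻³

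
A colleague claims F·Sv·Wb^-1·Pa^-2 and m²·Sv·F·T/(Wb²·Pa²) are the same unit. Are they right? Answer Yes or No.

Yes

Left side:
  F = C/V (capacitance = charge per voltage),
      = A·s/(kg·m²·s⁻³·A⁻¹) (substituting C and V),
      = kg⁻¹·m⁻²·s⁴·A².
  Sv = J/kg (equivalent dose = energy per mass),
      = m²·s⁻².
  Wb = V·s (flux: a volt is a weber per second),
      = kg·m²·s⁻²·A⁻¹.
  So Wb⁻¹ = kg⁻¹·m⁻²·s²·A.
  Pa = N/m² (pressure = force per area),
      = kg·m⁻¹·s⁻².
  So Pa⁻² = kg⁻²·m²·s⁴.
  Combining: F·Sv·Wb⁻¹·Pa⁻² = (kg⁻¹·m⁻²·s⁴·A²) · (m²·s⁻²) · (kg⁻¹·m⁻²·s²·A) · (kg⁻²·m²·s⁴) = kg⁻⁴·s⁸·A³.
Right side:
  Wb = kg·m²·s⁻²·A⁻¹.
  So Wb⁻² = kg⁻²·m⁻⁴·s⁴·A².
  Sv = m²·s⁻².
  Pa = kg·m⁻¹·s⁻².
  So Pa⁻² = kg⁻²·m²·s⁴.
  F = kg⁻¹·m⁻²·s⁴·A².
  T = kg·s⁻²·A⁻¹.
  Combining: Wb⁻²·m²·Sv·Pa⁻²·F·T = (kg⁻²·m⁻⁴·s⁴·A²) · m² · (m²·s⁻²) · (kg⁻²·m²·s⁴) · (kg⁻¹·m⁻²·s⁴·A²) · (kg·s⁻²·A⁻¹) = kg⁻⁴·s⁸·A³.
Both reduce to kg⁻⁴·s⁸·A³.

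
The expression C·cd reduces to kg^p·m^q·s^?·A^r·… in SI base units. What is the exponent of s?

1

C = s·A.
Combining: C·cd = (s·A) · cd = s·A·cd.
The exponent of s is 1.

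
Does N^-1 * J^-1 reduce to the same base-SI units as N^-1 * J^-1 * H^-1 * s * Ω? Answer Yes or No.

Yes

Left side:
  N = kg·m/s² = kg·m·s⁻² (force = mass × acceleration).
  So N⁻¹ = kg⁻¹·m⁻¹·s².
  J = N·m (work = force × distance),
      = kg·m²·s⁻².
  So J⁻¹ = kg⁻¹·m⁻²·s².
  Combining: N⁻¹·J⁻¹ = (kg⁻¹·m⁻¹·s²) · (kg⁻¹·m⁻²·s²) = kg⁻²·m⁻³·s⁴.
Right side:
  N = kg·m·s⁻².
  So N⁻¹ = kg⁻¹·m⁻¹·s².
  J = kg·m²·s⁻².
  So J⁻¹ = kg⁻¹·m⁻²·s².
  H = kg·m²·s⁻²·A⁻².
  So H⁻¹ = kg⁻¹·m⁻²·s²·A².
  Ω = kg·m²·s⁻³·A⁻².
  Combining: N⁻¹·J⁻¹·H⁻¹·s·Ω = (kg⁻¹·m⁻¹·s²) · (kg⁻¹·m⁻²·s²) · (kg⁻¹·m⁻²·s²·A²) · s · (kg·m²·s⁻³·A⁻²) = kg⁻²·m⁻³·s⁴.
Both reduce to kg⁻²·m⁻³·s⁴.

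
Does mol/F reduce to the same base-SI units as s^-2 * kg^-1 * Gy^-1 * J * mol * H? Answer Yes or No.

Yes

Left side:
  F = C/V (capacitance = charge per voltage),
      = A·s/(kg·m²·s⁻³·A⁻¹) (substituting C and V),
      = kg⁻¹·m⁻²·s⁴·A².
  So F⁻¹ = kg·m²·s⁻⁴·A⁻².
  Combining: mol·F⁻¹ = mol · (kg·m²·s⁻⁴·A⁻²) = kg·m²·s⁻⁴·A⁻²·mol.
Right side:
  Gy = J/kg (absorbed dose = energy per mass),
      = m²·s⁻².
  So Gy⁻¹ = m⁻²·s².
  J = N·m (work = force × distance),
      = kg·m²·s⁻².
  H = Wb/A (inductance = flux per current),
      = kg·m²·s⁻²·A⁻².
  Combining: s⁻²·kg⁻¹·Gy⁻¹·J·mol·H = s⁻² · kg⁻¹ · (m⁻²·s²) · (kg·m²·s⁻²) · mol · (kg·m²·s⁻²·A⁻²) = kg·m²·s⁻⁴·A⁻²·mol.
Both reduce to kg·m²·s⁻⁴·A⁻²·mol.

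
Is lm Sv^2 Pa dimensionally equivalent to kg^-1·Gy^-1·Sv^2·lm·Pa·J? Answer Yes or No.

Left side:
  lm = cd·sr = cd (luminous flux; sr is dimensionless).
  Sv = J/kg (equivalent dose = energy per mass),
      = m²·s⁻².
  So Sv² = m⁴·s⁻⁴.
  Pa = N/m² (pressure = force per area),
      = kg·m⁻¹·s⁻².
  Combining: lm·Sv²·Pa = cd · (m⁴·s⁻⁴) · (kg·m⁻¹·s⁻²) = kg·m³·s⁻⁶·cd.
Right side:
  Gy = J/kg (absorbed dose = energy per mass),
      = m²·s⁻².
  So Gy⁻¹ = m⁻²·s².
  Sv = J/kg (equivalent dose = energy per mass),
      = m²·s⁻².
  So Sv² = m⁴·s⁻⁴.
  lm = cd·sr = cd (luminous flux; sr is dimensionless).
  Pa = N/m² (pressure = force per area),
      = kg·m⁻¹·s⁻².
  J = N·m (work = force × distance),
      = kg·m²·s⁻².
  Combining: kg⁻¹·Gy⁻¹·Sv²·lm·Pa·J = kg⁻¹ · (m⁻²·s²) · (m⁴·s⁻⁴) · cd · (kg·m⁻¹·s⁻²) · (kg·m²·s⁻²) = kg·m³·s⁻⁶·cd.
Both reduce to kg·m³·s⁻⁶·cd.

Yes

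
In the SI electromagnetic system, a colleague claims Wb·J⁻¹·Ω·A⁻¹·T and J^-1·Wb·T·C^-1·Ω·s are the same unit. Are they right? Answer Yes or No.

Left side:
  Wb = kg·m²·s⁻²·A⁻¹.
  J = kg·m²·s⁻².
  So J⁻¹ = kg⁻¹·m⁻²·s².
  Ω = kg·m²·s⁻³·A⁻².
  T = kg·s⁻²·A⁻¹.
  Combining: Wb·J⁻¹·Ω·A⁻¹·T = (kg·m²·s⁻²·A⁻¹) · (kg⁻¹·m⁻²·s²) · (kg·m²·s⁻³·A⁻²) · A⁻¹ · (kg·s⁻²·A⁻¹) = kg²·m²·s⁻⁵·A⁻⁵.
Right side:
  J = kg·m²·s⁻².
  So J⁻¹ = kg⁻¹·m⁻²·s².
  Wb = kg·m²·s⁻²·A⁻¹.
  T = kg·s⁻²·A⁻¹.
  C = s·A.
  So C⁻¹ = s⁻¹·A⁻¹.
  Ω = kg·m²·s⁻³·A⁻².
  Combining: J⁻¹·Wb·T·C⁻¹·Ω·s = (kg⁻¹·m⁻²·s²) · (kg·m²·s⁻²·A⁻¹) · (kg·s⁻²·A⁻¹) · (s⁻¹·A⁻¹) · (kg·m²·s⁻³·A⁻²) · s = kg²·m²·s⁻⁵·A⁻⁵.
Both reduce to kg²·m²·s⁻⁵·A⁻⁵.

Yes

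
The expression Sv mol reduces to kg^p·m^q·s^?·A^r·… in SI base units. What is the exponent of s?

-2

Sv = m²·s⁻².
Combining: Sv·mol = (m²·s⁻²) · mol = m²·s⁻²·mol.
The exponent of s is -2.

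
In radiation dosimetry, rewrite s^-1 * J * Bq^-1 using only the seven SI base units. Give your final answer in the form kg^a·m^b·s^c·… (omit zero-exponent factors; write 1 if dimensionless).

J = kg·m²·s⁻².
Bq = s⁻¹.
So Bq⁻¹ = s.
Combining: s⁻¹·J·Bq⁻¹ = s⁻¹ · (kg·m²·s⁻²) · s = kg·m²·s⁻².

kg·m²·s⁻²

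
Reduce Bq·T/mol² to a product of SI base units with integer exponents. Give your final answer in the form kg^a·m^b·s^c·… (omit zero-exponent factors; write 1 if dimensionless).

kg·s⁻³·A⁻¹·mol⁻²

Bq = s⁻¹.
T = kg·s⁻²·A⁻¹.
Combining: mol⁻²·Bq·T = mol⁻² · s⁻¹ · (kg·s⁻²·A⁻¹) = kg·s⁻³·A⁻¹·mol⁻².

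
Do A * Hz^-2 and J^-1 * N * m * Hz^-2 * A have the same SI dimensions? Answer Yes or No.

Yes

Left side:
  Hz = 1/s = s⁻¹ (frequency is cycles per second).
  So Hz⁻² = s².
  Combining: A·Hz⁻² = A · s² = s²·A.
Right side:
  J = N·m (work = force × distance),
      = kg·m²·s⁻².
  So J⁻¹ = kg⁻¹·m⁻²·s².
  N = kg·m/s² = kg·m·s⁻² (force = mass × acceleration).
  Hz = 1/s = s⁻¹ (frequency is cycles per second).
  So Hz⁻² = s².
  Combining: J⁻¹·N·m·Hz⁻²·A = (kg⁻¹·m⁻²·s²) · (kg·m·s⁻²) · m · s² · A = s²·A.
Both reduce to s²·A.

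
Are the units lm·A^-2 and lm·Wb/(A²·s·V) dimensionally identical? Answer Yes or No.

Yes

Left side:
  lm = cd·sr = cd (luminous flux; sr is dimensionless).
  Combining: lm·A⁻² = cd · A⁻² = A⁻²·cd.
Right side:
  lm = cd.
  Wb = kg·m²·s⁻²·A⁻¹.
  V = kg·m²·s⁻³·A⁻¹.
  So V⁻¹ = kg⁻¹·m⁻²·s³·A.
  Combining: A⁻²·s⁻¹·lm·Wb·V⁻¹ = A⁻² · s⁻¹ · cd · (kg·m²·s⁻²·A⁻¹) · (kg⁻¹·m⁻²·s³·A) = A⁻²·cd.
Both reduce to A⁻²·cd.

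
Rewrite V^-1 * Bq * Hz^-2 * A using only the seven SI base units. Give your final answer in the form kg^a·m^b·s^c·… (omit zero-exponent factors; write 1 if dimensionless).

V = kg·m²·s⁻³·A⁻¹.
So V⁻¹ = kg⁻¹·m⁻²·s³·A.
Bq = s⁻¹.
Hz = s⁻¹.
So Hz⁻² = s².
Combining: V⁻¹·Bq·Hz⁻²·A = (kg⁻¹·m⁻²·s³·A) · s⁻¹ · s² · A = kg⁻¹·m⁻²·s⁴·A².

kg⁻¹·m⁻²·s⁴·A²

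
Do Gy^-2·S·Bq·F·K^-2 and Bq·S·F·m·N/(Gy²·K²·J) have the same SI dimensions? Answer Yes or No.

Left side:
  Gy = m²·s⁻².
  So Gy⁻² = m⁻⁴·s⁴.
  S = kg⁻¹·m⁻²·s³·A².
  Bq = s⁻¹.
  F = kg⁻¹·m⁻²·s⁴·A².
  Combining: Gy⁻²·S·Bq·F·K⁻² = (m⁻⁴·s⁴) · (kg⁻¹·m⁻²·s³·A²) · s⁻¹ · (kg⁻¹·m⁻²·s⁴·A²) · K⁻² = kg⁻²·m⁻⁸·s¹⁰·A⁴·K⁻².
Right side:
  Gy = J/kg (absorbed dose = energy per mass),
      = m²·s⁻².
  So Gy⁻² = m⁻⁴·s⁴.
  Bq = 1/s = s⁻¹ (activity is decays per second).
  S = 1/Ω (conductance is reciprocal resistance),
      = kg⁻¹·m⁻²·s³·A².
  F = C/V (capacitance = charge per voltage),
      = A·s/(kg·m²·s⁻³·A⁻¹) (substituting C and V),
      = kg⁻¹·m⁻²·s⁴·A².
  N = kg·m/s² = kg·m·s⁻² (force = mass × acceleration).
  J = N·m (work = force × distance),
      = kg·m²·s⁻².
  So J⁻¹ = kg⁻¹·m⁻²·s².
  Combining: Gy⁻²·Bq·S·K⁻²·F·m·N·J⁻¹ = (m⁻⁴·s⁴) · s⁻¹ · (kg⁻¹·m⁻²·s³·A²) · K⁻² · (kg⁻¹·m⁻²·s⁴·A²) · m · (kg·m·s⁻²) · (kg⁻¹·m⁻²·s²) = kg⁻²·m⁻⁸·s¹⁰·A⁴·K⁻².
Both reduce to kg⁻²·m⁻⁸·s¹⁰·A⁴·K⁻².

Yes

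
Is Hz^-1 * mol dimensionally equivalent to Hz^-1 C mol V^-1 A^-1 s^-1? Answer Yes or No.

No

Left side:
  Hz = 1/s = s⁻¹ (frequency is cycles per second).
  So Hz⁻¹ = s.
  Combining: Hz⁻¹·mol = s · mol = s·mol.
Right side:
  Hz = s⁻¹.
  So Hz⁻¹ = s.
  C = s·A.
  V = kg·m²·s⁻³·A⁻¹.
  So V⁻¹ = kg⁻¹·m⁻²·s³·A.
  Combining: Hz⁻¹·C·mol·V⁻¹·A⁻¹·s⁻¹ = s · (s·A) · mol · (kg⁻¹·m⁻²·s³·A) · A⁻¹ · s⁻¹ = kg⁻¹·m⁻²·s⁴·A·mol.
Left is s·mol; right is kg⁻¹·m⁻²·s⁴·A·mol — different.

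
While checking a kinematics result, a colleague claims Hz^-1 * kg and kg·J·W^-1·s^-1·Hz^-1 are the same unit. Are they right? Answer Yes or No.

Yes

Left side:
  Hz = 1/s = s⁻¹ (frequency is cycles per second).
  So Hz⁻¹ = s.
  Combining: Hz⁻¹·kg = s · kg = kg·s.
Right side:
  J = N·m (work = force × distance),
      = kg·m²·s⁻².
  W = J/s (power = energy per time),
      = kg·m²·s⁻³.
  So W⁻¹ = kg⁻¹·m⁻²·s³.
  Hz = 1/s = s⁻¹ (frequency is cycles per second).
  So Hz⁻¹ = s.
  Combining: kg·J·W⁻¹·s⁻¹·Hz⁻¹ = kg · (kg·m²·s⁻²) · (kg⁻¹·m⁻²·s³) · s⁻¹ · s = kg·s.
Both reduce to kg·s.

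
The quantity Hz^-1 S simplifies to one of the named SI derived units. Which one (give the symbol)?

F

Hz = 1/s = s⁻¹ (frequency is cycles per second).
So Hz⁻¹ = s.
S = 1/Ω (conductance is reciprocal resistance),
    = kg⁻¹·m⁻²·s³·A².
Combining: Hz⁻¹·S = s · (kg⁻¹·m⁻²·s³·A²) = kg⁻¹·m⁻²·s⁴·A².
kg⁻¹·m⁻²·s⁴·A² is the base-SI form of the farad.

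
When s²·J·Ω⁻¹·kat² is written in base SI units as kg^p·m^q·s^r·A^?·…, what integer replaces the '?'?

J = kg·m²·s⁻².
Ω = kg·m²·s⁻³·A⁻².
So Ω⁻¹ = kg⁻¹·m⁻²·s³·A².
kat = s⁻¹·mol.
So kat² = s⁻²·mol².
Combining: s²·J·Ω⁻¹·kat² = s² · (kg·m²·s⁻²) · (kg⁻¹·m⁻²·s³·A²) · (s⁻²·mol²) = s·A²·mol².
The exponent of A is 2.

2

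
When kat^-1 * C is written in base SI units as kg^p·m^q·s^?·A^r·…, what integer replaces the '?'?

2

kat = s⁻¹·mol.
So kat⁻¹ = s·mol⁻¹.
C = s·A.
Combining: kat⁻¹·C = (s·mol⁻¹) · (s·A) = s²·A·mol⁻¹.
The exponent of s is 2.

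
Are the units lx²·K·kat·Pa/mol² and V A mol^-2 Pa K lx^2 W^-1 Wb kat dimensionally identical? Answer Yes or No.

Left side:
  lx = m⁻²·cd.
  So lx² = m⁻⁴·cd².
  kat = s⁻¹·mol.
  Pa = kg·m⁻¹·s⁻².
  Combining: lx²·K·kat·mol⁻²·Pa = (m⁻⁴·cd²) · K · (s⁻¹·mol) · mol⁻² · (kg·m⁻¹·s⁻²) = kg·m⁻⁵·s⁻³·K·mol⁻¹·cd².
Right side:
  V = W/A (potential = power per current),
      = kg·m²·s⁻³·A⁻¹.
  Pa = N/m² (pressure = force per area),
      = kg·m⁻¹·s⁻².
  lx = lm/m² (illuminance = luminous flux per area),
      = m⁻²·cd.
  So lx² = m⁻⁴·cd².
  W = J/s (power = energy per time),
      = kg·m²·s⁻³.
  So W⁻¹ = kg⁻¹·m⁻²·s³.
  Wb = V·s (flux: a volt is a weber per second),
      = kg·m²·s⁻²·A⁻¹.
  kat = mol/s = s⁻¹·mol (catalytic activity).
  Combining: V·A·mol⁻²·Pa·K·lx²·W⁻¹·Wb·kat = (kg·m²·s⁻³·A⁻¹) · A · mol⁻² · (kg·m⁻¹·s⁻²) · K · (m⁻⁴·cd²) · (kg⁻¹·m⁻²·s³) · (kg·m²·s⁻²·A⁻¹) · (s⁻¹·mol) = kg²·m⁻³·s⁻⁵·A⁻¹·K·mol⁻¹·cd².
Left is kg·m⁻⁵·s⁻³·K·mol⁻¹·cd²; right is kg²·m⁻³·s⁻⁵·A⁻¹·K·mol⁻¹·cd² — different.

No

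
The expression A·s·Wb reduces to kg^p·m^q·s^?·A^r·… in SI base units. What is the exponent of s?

Wb = kg·m²·s⁻²·A⁻¹.
Combining: A·s·Wb = A · s · (kg·m²·s⁻²·A⁻¹) = kg·m²·s⁻¹.
The exponent of s is -1.

-1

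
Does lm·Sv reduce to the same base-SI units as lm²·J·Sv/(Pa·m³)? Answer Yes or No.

Left side:
  lm = cd.
  Sv = m²·s⁻².
  Combining: lm·Sv = cd · (m²·s⁻²) = m²·s⁻²·cd.
Right side:
  lm = cd·sr = cd (luminous flux; sr is dimensionless).
  So lm² = cd².
  J = N·m (work = force × distance),
      = kg·m²·s⁻².
  Pa = N/m² (pressure = force per area),
      = kg·m⁻¹·s⁻².
  So Pa⁻¹ = kg⁻¹·m·s².
  Sv = J/kg (equivalent dose = energy per mass),
      = m²·s⁻².
  Combining: lm²·J·Pa⁻¹·m⁻³·Sv = cd² · (kg·m²·s⁻²) · (kg⁻¹·m·s²) · m⁻³ · (m²·s⁻²) = m²·s⁻²·cd².
Left is m²·s⁻²·cd; right is m²·s⁻²·cd² — different.

No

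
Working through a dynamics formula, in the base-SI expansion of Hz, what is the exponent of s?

-1

Hz = 1/s = s⁻¹ (frequency is cycles per second).
The exponent of s is -1.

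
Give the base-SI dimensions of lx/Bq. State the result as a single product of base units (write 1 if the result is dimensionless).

m⁻²·s·cd

Bq = s⁻¹.
So Bq⁻¹ = s.
lx = m⁻²·cd.
Combining: Bq⁻¹·lx = s · (m⁻²·cd) = m⁻²·s·cd.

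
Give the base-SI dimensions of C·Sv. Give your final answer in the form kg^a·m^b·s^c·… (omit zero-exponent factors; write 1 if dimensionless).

m²·s⁻¹·A

C = s·A.
Sv = m²·s⁻².
Combining: C·Sv = (s·A) · (m²·s⁻²) = m²·s⁻¹·A.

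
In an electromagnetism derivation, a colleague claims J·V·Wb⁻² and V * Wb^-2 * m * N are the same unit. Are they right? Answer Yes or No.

Yes

Left side:
  J = kg·m²·s⁻².
  V = kg·m²·s⁻³·A⁻¹.
  Wb = kg·m²·s⁻²·A⁻¹.
  So Wb⁻² = kg⁻²·m⁻⁴·s⁴·A².
  Combining: J·V·Wb⁻² = (kg·m²·s⁻²) · (kg·m²·s⁻³·A⁻¹) · (kg⁻²·m⁻⁴·s⁴·A²) = s⁻¹·A.
Right side:
  V = W/A (potential = power per current),
      = kg·m²·s⁻³·A⁻¹.
  Wb = V·s (flux: a volt is a weber per second),
      = kg·m²·s⁻²·A⁻¹.
  So Wb⁻² = kg⁻²·m⁻⁴·s⁴·A².
  N = kg·m/s² = kg·m·s⁻² (force = mass × acceleration).
  Combining: V·Wb⁻²·m·N = (kg·m²·s⁻³·A⁻¹) · (kg⁻²·m⁻⁴·s⁴·A²) · m · (kg·m·s⁻²) = s⁻¹·A.
Both reduce to s⁻¹·A.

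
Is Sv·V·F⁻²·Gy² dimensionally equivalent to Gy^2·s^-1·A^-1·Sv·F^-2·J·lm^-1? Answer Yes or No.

Left side:
  Sv = m²·s⁻².
  V = kg·m²·s⁻³·A⁻¹.
  F = kg⁻¹·m⁻²·s⁴·A².
  So F⁻² = kg²·m⁴·s⁻⁸·A⁻⁴.
  Gy = m²·s⁻².
  So Gy² = m⁴·s⁻⁴.
  Combining: Sv·V·F⁻²·Gy² = (m²·s⁻²) · (kg·m²·s⁻³·A⁻¹) · (kg²·m⁴·s⁻⁸·A⁻⁴) · (m⁴·s⁻⁴) = kg³·m¹²·s⁻¹⁷·A⁻⁵.
Right side:
  Gy = J/kg (absorbed dose = energy per mass),
      = m²·s⁻².
  So Gy² = m⁴·s⁻⁴.
  Sv = J/kg (equivalent dose = energy per mass),
      = m²·s⁻².
  F = C/V (capacitance = charge per voltage),
      = A·s/(kg·m²·s⁻³·A⁻¹) (substituting C and V),
      = kg⁻¹·m⁻²·s⁴·A².
  So F⁻² = kg²·m⁴·s⁻⁸·A⁻⁴.
  J = N·m (work = force × distance),
      = kg·m²·s⁻².
  lm = cd·sr = cd (luminous flux; sr is dimensionless).
  So lm⁻¹ = cd⁻¹.
  Combining: Gy²·s⁻¹·A⁻¹·Sv·F⁻²·J·lm⁻¹ = (m⁴·s⁻⁴) · s⁻¹ · A⁻¹ · (m²·s⁻²) · (kg²·m⁴·s⁻⁸·A⁻⁴) · (kg·m²·s⁻²) · cd⁻¹ = kg³·m¹²·s⁻¹⁷·A⁻⁵·cd⁻¹.
Left is kg³·m¹²·s⁻¹⁷·A⁻⁵; right is kg³·m¹²·s⁻¹⁷·A⁻⁵·cd⁻¹ — different.

No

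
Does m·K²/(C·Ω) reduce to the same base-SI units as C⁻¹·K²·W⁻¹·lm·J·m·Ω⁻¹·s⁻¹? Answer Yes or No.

No

Left side:
  C = A·s = s·A (charge = current × time).
  So C⁻¹ = s⁻¹·A⁻¹.
  Ω = V/A (resistance = voltage per current),
      = kg·m²·s⁻³·A⁻².
  So Ω⁻¹ = kg⁻¹·m⁻²·s³·A².
  Combining: C⁻¹·Ω⁻¹·m·K² = (s⁻¹·A⁻¹) · (kg⁻¹·m⁻²·s³·A²) · m · K² = kg⁻¹·m⁻¹·s²·A·K².
Right side:
  C = A·s = s·A (charge = current × time).
  So C⁻¹ = s⁻¹·A⁻¹.
  W = J/s (power = energy per time),
      = kg·m²·s⁻³.
  So W⁻¹ = kg⁻¹·m⁻²·s³.
  lm = cd·sr = cd (luminous flux; sr is dimensionless).
  J = N·m (work = force × distance),
      = kg·m²·s⁻².
  Ω = V/A (resistance = voltage per current),
      = kg·m²·s⁻³·A⁻².
  So Ω⁻¹ = kg⁻¹·m⁻²·s³·A².
  Combining: C⁻¹·K²·W⁻¹·lm·J·m·Ω⁻¹·s⁻¹ = (s⁻¹·A⁻¹) · K² · (kg⁻¹·m⁻²·s³) · cd · (kg·m²·s⁻²) · m · (kg⁻¹·m⁻²·s³·A²) · s⁻¹ = kg⁻¹·m⁻¹·s²·A·K²·cd.
Left is kg⁻¹·m⁻¹·s²·A·K²; right is kg⁻¹·m⁻¹·s²·A·K²·cd — different.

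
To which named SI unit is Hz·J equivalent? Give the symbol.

W

Hz = 1/s = s⁻¹ (frequency is cycles per second).
J = N·m (work = force × distance),
    = kg·m²·s⁻².
Combining: Hz·J = s⁻¹ · (kg·m²·s⁻²) = kg·m²·s⁻³.
kg·m²·s⁻³ is the base-SI form of the watt.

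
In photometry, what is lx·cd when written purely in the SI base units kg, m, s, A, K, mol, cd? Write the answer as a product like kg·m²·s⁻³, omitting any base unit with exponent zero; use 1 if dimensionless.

lx = lm/m² (illuminance = luminous flux per area),
    = m⁻²·cd.
Combining: lx·cd = (m⁻²·cd) · cd = m⁻²·cd².

m⁻²·cd²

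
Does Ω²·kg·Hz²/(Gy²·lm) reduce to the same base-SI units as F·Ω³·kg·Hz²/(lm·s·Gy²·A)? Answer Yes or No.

Left side:
  Ω = V/A (resistance = voltage per current),
      = kg·m²·s⁻³·A⁻².
  So Ω² = kg²·m⁴·s⁻⁶·A⁻⁴.
  Gy = J/kg (absorbed dose = energy per mass),
      = m²·s⁻².
  So Gy⁻² = m⁻⁴·s⁴.
  lm = cd·sr = cd (luminous flux; sr is dimensionless).
  So lm⁻¹ = cd⁻¹.
  Hz = 1/s = s⁻¹ (frequency is cycles per second).
  So Hz² = s⁻².
  Combining: Ω²·kg·Gy⁻²·lm⁻¹·Hz² = (kg²·m⁴·s⁻⁶·A⁻⁴) · kg · (m⁻⁴·s⁴) · cd⁻¹ · s⁻² = kg³·s⁻⁴·A⁻⁴·cd⁻¹.
Right side:
  F = C/V (capacitance = charge per voltage),
      = A·s/(kg·m²·s⁻³·A⁻¹) (substituting C and V),
      = kg⁻¹·m⁻²·s⁴·A².
  Ω = V/A (resistance = voltage per current),
      = kg·m²·s⁻³·A⁻².
  So Ω³ = kg³·m⁶·s⁻⁹·A⁻⁶.
  lm = cd·sr = cd (luminous flux; sr is dimensionless).
  So lm⁻¹ = cd⁻¹.
  Gy = J/kg (absorbed dose = energy per mass),
      = m²·s⁻².
  So Gy⁻² = m⁻⁴·s⁴.
  Hz = 1/s = s⁻¹ (frequency is cycles per second).
  So Hz² = s⁻².
  Combining: F·Ω³·lm⁻¹·s⁻¹·kg·Gy⁻²·Hz²·A⁻¹ = (kg⁻¹·m⁻²·s⁴·A²) · (kg³·m⁶·s⁻⁹·A⁻⁶) · cd⁻¹ · s⁻¹ · kg · (m⁻⁴·s⁴) · s⁻² · A⁻¹ = kg³·s⁻⁴·A⁻⁵·cd⁻¹.
Left is kg³·s⁻⁴·A⁻⁴·cd⁻¹; right is kg³·s⁻⁴·A⁻⁵·cd⁻¹ — different.

No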